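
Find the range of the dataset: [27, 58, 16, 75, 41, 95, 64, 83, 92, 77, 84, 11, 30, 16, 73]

84

Step 1: Identify the maximum value: max = 95
Step 2: Identify the minimum value: min = 11
Step 3: Range = max - min = 95 - 11 = 84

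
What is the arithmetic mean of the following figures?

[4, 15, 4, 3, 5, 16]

7.8333

Step 1: Sum all values: 4 + 15 + 4 + 3 + 5 + 16 = 47
Step 2: Count the number of values: n = 6
Step 3: Mean = sum / n = 47 / 6 = 7.8333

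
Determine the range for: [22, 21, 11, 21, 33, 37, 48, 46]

37

Step 1: Identify the maximum value: max = 48
Step 2: Identify the minimum value: min = 11
Step 3: Range = max - min = 48 - 11 = 37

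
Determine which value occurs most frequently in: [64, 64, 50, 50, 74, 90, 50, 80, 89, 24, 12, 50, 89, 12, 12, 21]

50

Step 1: Count the frequency of each value:
  12: appears 3 time(s)
  21: appears 1 time(s)
  24: appears 1 time(s)
  50: appears 4 time(s)
  64: appears 2 time(s)
  74: appears 1 time(s)
  80: appears 1 time(s)
  89: appears 2 time(s)
  90: appears 1 time(s)
Step 2: The value 50 appears most frequently (4 times).
Step 3: Mode = 50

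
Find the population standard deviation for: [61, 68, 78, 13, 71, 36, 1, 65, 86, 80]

27.7649

Step 1: Compute the mean: 55.9
Step 2: Sum of squared deviations from the mean: 7708.9
Step 3: Population variance = 7708.9 / 10 = 770.89
Step 4: Standard deviation = sqrt(770.89) = 27.7649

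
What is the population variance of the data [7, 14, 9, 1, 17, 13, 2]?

31.7143

Step 1: Compute the mean: (7 + 14 + 9 + 1 + 17 + 13 + 2) / 7 = 9
Step 2: Compute squared deviations from the mean:
  (7 - 9)^2 = 4
  (14 - 9)^2 = 25
  (9 - 9)^2 = 0
  (1 - 9)^2 = 64
  (17 - 9)^2 = 64
  (13 - 9)^2 = 16
  (2 - 9)^2 = 49
Step 3: Sum of squared deviations = 222
Step 4: Population variance = 222 / 7 = 31.7143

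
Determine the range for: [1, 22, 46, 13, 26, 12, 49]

48

Step 1: Identify the maximum value: max = 49
Step 2: Identify the minimum value: min = 1
Step 3: Range = max - min = 49 - 1 = 48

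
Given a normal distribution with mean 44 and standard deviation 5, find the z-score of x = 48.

0.8

Step 1: Recall the z-score formula: z = (x - mu) / sigma
Step 2: Substitute values: z = (48 - 44) / 5
Step 3: z = 4 / 5 = 0.8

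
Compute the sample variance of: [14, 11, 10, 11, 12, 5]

9.1

Step 1: Compute the mean: (14 + 11 + 10 + 11 + 12 + 5) / 6 = 10.5
Step 2: Compute squared deviations from the mean:
  (14 - 10.5)^2 = 12.25
  (11 - 10.5)^2 = 0.25
  (10 - 10.5)^2 = 0.25
  (11 - 10.5)^2 = 0.25
  (12 - 10.5)^2 = 2.25
  (5 - 10.5)^2 = 30.25
Step 3: Sum of squared deviations = 45.5
Step 4: Sample variance = 45.5 / 5 = 9.1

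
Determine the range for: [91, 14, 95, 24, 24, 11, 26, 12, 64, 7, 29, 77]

88

Step 1: Identify the maximum value: max = 95
Step 2: Identify the minimum value: min = 7
Step 3: Range = max - min = 95 - 7 = 88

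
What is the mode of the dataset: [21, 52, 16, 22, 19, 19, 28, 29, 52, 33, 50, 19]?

19

Step 1: Count the frequency of each value:
  16: appears 1 time(s)
  19: appears 3 time(s)
  21: appears 1 time(s)
  22: appears 1 time(s)
  28: appears 1 time(s)
  29: appears 1 time(s)
  33: appears 1 time(s)
  50: appears 1 time(s)
  52: appears 2 time(s)
Step 2: The value 19 appears most frequently (3 times).
Step 3: Mode = 19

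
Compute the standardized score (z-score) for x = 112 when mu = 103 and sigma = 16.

0.5625

Step 1: Recall the z-score formula: z = (x - mu) / sigma
Step 2: Substitute values: z = (112 - 103) / 16
Step 3: z = 9 / 16 = 0.5625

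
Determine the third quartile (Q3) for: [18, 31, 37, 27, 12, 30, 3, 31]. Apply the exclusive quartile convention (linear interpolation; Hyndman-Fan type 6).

31

Step 1: Sort the data: [3, 12, 18, 27, 30, 31, 31, 37]
Step 2: n = 8
Step 3: Using the exclusive quartile method:
  Q1 = 13.5
  Q2 (median) = 28.5
  Q3 = 31
  IQR = Q3 - Q1 = 31 - 13.5 = 17.5
Step 4: Q3 = 31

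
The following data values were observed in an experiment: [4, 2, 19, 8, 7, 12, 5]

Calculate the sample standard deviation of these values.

5.757

Step 1: Compute the mean: 8.1429
Step 2: Sum of squared deviations from the mean: 198.8571
Step 3: Sample variance = 198.8571 / 6 = 33.1429
Step 4: Standard deviation = sqrt(33.1429) = 5.757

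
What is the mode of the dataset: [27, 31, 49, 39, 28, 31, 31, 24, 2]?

31

Step 1: Count the frequency of each value:
  2: appears 1 time(s)
  24: appears 1 time(s)
  27: appears 1 time(s)
  28: appears 1 time(s)
  31: appears 3 time(s)
  39: appears 1 time(s)
  49: appears 1 time(s)
Step 2: The value 31 appears most frequently (3 times).
Step 3: Mode = 31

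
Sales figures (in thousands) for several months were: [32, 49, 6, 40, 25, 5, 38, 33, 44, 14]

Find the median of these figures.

32.5

Step 1: Sort the data in ascending order: [5, 6, 14, 25, 32, 33, 38, 40, 44, 49]
Step 2: The number of values is n = 10.
Step 3: Since n is even, the median is the average of positions 5 and 6:
  Median = (32 + 33) / 2 = 32.5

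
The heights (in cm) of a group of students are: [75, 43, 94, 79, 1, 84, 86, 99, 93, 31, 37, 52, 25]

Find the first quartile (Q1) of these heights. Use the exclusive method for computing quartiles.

34

Step 1: Sort the data: [1, 25, 31, 37, 43, 52, 75, 79, 84, 86, 93, 94, 99]
Step 2: n = 13
Step 3: Using the exclusive quartile method:
  Q1 = 34
  Q2 (median) = 75
  Q3 = 89.5
  IQR = Q3 - Q1 = 89.5 - 34 = 55.5
Step 4: Q1 = 34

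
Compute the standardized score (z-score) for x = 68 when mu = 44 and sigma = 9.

2.6667

Step 1: Recall the z-score formula: z = (x - mu) / sigma
Step 2: Substitute values: z = (68 - 44) / 9
Step 3: z = 24 / 9 = 2.6667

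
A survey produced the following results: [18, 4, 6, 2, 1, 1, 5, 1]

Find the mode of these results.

1

Step 1: Count the frequency of each value:
  1: appears 3 time(s)
  2: appears 1 time(s)
  4: appears 1 time(s)
  5: appears 1 time(s)
  6: appears 1 time(s)
  18: appears 1 time(s)
Step 2: The value 1 appears most frequently (3 times).
Step 3: Mode = 1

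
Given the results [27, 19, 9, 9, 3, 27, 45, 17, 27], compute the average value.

20.3333

Step 1: Sum all values: 27 + 19 + 9 + 9 + 3 + 27 + 45 + 17 + 27 = 183
Step 2: Count the number of values: n = 9
Step 3: Mean = sum / n = 183 / 9 = 20.3333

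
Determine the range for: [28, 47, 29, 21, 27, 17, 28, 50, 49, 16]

34

Step 1: Identify the maximum value: max = 50
Step 2: Identify the minimum value: min = 16
Step 3: Range = max - min = 50 - 16 = 34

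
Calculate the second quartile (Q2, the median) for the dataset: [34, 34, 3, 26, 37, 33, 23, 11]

29.5

Step 1: Sort the data: [3, 11, 23, 26, 33, 34, 34, 37]
Step 2: n = 8
Step 3: Q2 is the median. Since n is even, it is the average of the values at positions 4 and 5:
  Q2 = (26 + 33) / 2 = 29.5
Step 4: Q2 = 29.5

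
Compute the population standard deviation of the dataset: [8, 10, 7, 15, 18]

4.2237

Step 1: Compute the mean: 11.6
Step 2: Sum of squared deviations from the mean: 89.2
Step 3: Population variance = 89.2 / 5 = 17.84
Step 4: Standard deviation = sqrt(17.84) = 4.2237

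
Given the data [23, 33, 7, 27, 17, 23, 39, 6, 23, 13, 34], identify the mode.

23

Step 1: Count the frequency of each value:
  6: appears 1 time(s)
  7: appears 1 time(s)
  13: appears 1 time(s)
  17: appears 1 time(s)
  23: appears 3 time(s)
  27: appears 1 time(s)
  33: appears 1 time(s)
  34: appears 1 time(s)
  39: appears 1 time(s)
Step 2: The value 23 appears most frequently (3 times).
Step 3: Mode = 23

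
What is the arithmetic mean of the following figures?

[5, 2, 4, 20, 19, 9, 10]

9.8571

Step 1: Sum all values: 5 + 2 + 4 + 20 + 19 + 9 + 10 = 69
Step 2: Count the number of values: n = 7
Step 3: Mean = sum / n = 69 / 7 = 9.8571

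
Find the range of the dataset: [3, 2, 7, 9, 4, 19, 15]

17

Step 1: Identify the maximum value: max = 19
Step 2: Identify the minimum value: min = 2
Step 3: Range = max - min = 19 - 2 = 17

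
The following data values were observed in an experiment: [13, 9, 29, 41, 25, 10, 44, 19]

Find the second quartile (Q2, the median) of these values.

22

Step 1: Sort the data: [9, 10, 13, 19, 25, 29, 41, 44]
Step 2: n = 8
Step 3: Q2 is the median. Since n is even, it is the average of the values at positions 4 and 5:
  Q2 = (19 + 25) / 2 = 22
Step 4: Q2 = 22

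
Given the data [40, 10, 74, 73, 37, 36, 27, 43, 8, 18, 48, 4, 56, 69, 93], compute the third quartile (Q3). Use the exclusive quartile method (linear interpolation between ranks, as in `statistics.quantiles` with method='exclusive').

69

Step 1: Sort the data: [4, 8, 10, 18, 27, 36, 37, 40, 43, 48, 56, 69, 73, 74, 93]
Step 2: n = 15
Step 3: Using the exclusive quartile method:
  Q1 = 18
  Q2 (median) = 40
  Q3 = 69
  IQR = Q3 - Q1 = 69 - 18 = 51
Step 4: Q3 = 69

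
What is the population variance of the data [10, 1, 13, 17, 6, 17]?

33.5556

Step 1: Compute the mean: (10 + 1 + 13 + 17 + 6 + 17) / 6 = 10.6667
Step 2: Compute squared deviations from the mean:
  (10 - 10.6667)^2 = 0.4444
  (1 - 10.6667)^2 = 93.4444
  (13 - 10.6667)^2 = 5.4444
  (17 - 10.6667)^2 = 40.1111
  (6 - 10.6667)^2 = 21.7778
  (17 - 10.6667)^2 = 40.1111
Step 3: Sum of squared deviations = 201.3333
Step 4: Population variance = 201.3333 / 6 = 33.5556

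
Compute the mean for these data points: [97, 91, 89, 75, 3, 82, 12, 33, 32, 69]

58.3

Step 1: Sum all values: 97 + 91 + 89 + 75 + 3 + 82 + 12 + 33 + 32 + 69 = 583
Step 2: Count the number of values: n = 10
Step 3: Mean = sum / n = 583 / 10 = 58.3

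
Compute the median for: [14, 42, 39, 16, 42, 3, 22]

22

Step 1: Sort the data in ascending order: [3, 14, 16, 22, 39, 42, 42]
Step 2: The number of values is n = 7.
Step 3: Since n is odd, the median is the middle value at position 4: 22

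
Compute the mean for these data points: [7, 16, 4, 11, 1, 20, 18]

11

Step 1: Sum all values: 7 + 16 + 4 + 11 + 1 + 20 + 18 = 77
Step 2: Count the number of values: n = 7
Step 3: Mean = sum / n = 77 / 7 = 11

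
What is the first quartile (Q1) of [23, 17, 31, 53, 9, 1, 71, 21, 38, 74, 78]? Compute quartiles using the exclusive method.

17

Step 1: Sort the data: [1, 9, 17, 21, 23, 31, 38, 53, 71, 74, 78]
Step 2: n = 11
Step 3: Using the exclusive quartile method:
  Q1 = 17
  Q2 (median) = 31
  Q3 = 71
  IQR = Q3 - Q1 = 71 - 17 = 54
Step 4: Q1 = 17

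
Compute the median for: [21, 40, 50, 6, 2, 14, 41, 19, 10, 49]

20

Step 1: Sort the data in ascending order: [2, 6, 10, 14, 19, 21, 40, 41, 49, 50]
Step 2: The number of values is n = 10.
Step 3: Since n is even, the median is the average of positions 5 and 6:
  Median = (19 + 21) / 2 = 20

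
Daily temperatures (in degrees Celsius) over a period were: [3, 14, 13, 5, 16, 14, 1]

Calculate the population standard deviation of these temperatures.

5.7286

Step 1: Compute the mean: 9.4286
Step 2: Sum of squared deviations from the mean: 229.7143
Step 3: Population variance = 229.7143 / 7 = 32.8163
Step 4: Standard deviation = sqrt(32.8163) = 5.7286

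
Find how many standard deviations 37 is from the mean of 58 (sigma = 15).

-1.4

Step 1: Recall the z-score formula: z = (x - mu) / sigma
Step 2: Substitute values: z = (37 - 58) / 15
Step 3: z = -21 / 15 = -1.4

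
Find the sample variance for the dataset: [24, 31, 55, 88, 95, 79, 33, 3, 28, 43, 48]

835.8909

Step 1: Compute the mean: (24 + 31 + 55 + 88 + 95 + 79 + 33 + 3 + 28 + 43 + 48) / 11 = 47.9091
Step 2: Compute squared deviations from the mean:
  (24 - 47.9091)^2 = 571.6446
  (31 - 47.9091)^2 = 285.9174
  (55 - 47.9091)^2 = 50.281
  (88 - 47.9091)^2 = 1607.281
  (95 - 47.9091)^2 = 2217.5537
  (79 - 47.9091)^2 = 966.6446
  (33 - 47.9091)^2 = 222.281
  (3 - 47.9091)^2 = 2016.8264
  (28 - 47.9091)^2 = 396.3719
  (43 - 47.9091)^2 = 24.0992
  (48 - 47.9091)^2 = 0.0083
Step 3: Sum of squared deviations = 8358.9091
Step 4: Sample variance = 8358.9091 / 10 = 835.8909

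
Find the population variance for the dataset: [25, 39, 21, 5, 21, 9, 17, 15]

95

Step 1: Compute the mean: (25 + 39 + 21 + 5 + 21 + 9 + 17 + 15) / 8 = 19
Step 2: Compute squared deviations from the mean:
  (25 - 19)^2 = 36
  (39 - 19)^2 = 400
  (21 - 19)^2 = 4
  (5 - 19)^2 = 196
  (21 - 19)^2 = 4
  (9 - 19)^2 = 100
  (17 - 19)^2 = 4
  (15 - 19)^2 = 16
Step 3: Sum of squared deviations = 760
Step 4: Population variance = 760 / 8 = 95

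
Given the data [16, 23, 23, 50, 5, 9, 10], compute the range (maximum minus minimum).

45

Step 1: Identify the maximum value: max = 50
Step 2: Identify the minimum value: min = 5
Step 3: Range = max - min = 50 - 5 = 45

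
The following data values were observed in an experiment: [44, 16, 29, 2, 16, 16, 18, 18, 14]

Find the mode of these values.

16

Step 1: Count the frequency of each value:
  2: appears 1 time(s)
  14: appears 1 time(s)
  16: appears 3 time(s)
  18: appears 2 time(s)
  29: appears 1 time(s)
  44: appears 1 time(s)
Step 2: The value 16 appears most frequently (3 times).
Step 3: Mode = 16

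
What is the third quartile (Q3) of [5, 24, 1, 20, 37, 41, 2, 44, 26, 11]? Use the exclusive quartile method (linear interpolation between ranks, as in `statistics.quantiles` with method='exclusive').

38

Step 1: Sort the data: [1, 2, 5, 11, 20, 24, 26, 37, 41, 44]
Step 2: n = 10
Step 3: Using the exclusive quartile method:
  Q1 = 4.25
  Q2 (median) = 22
  Q3 = 38
  IQR = Q3 - Q1 = 38 - 4.25 = 33.75
Step 4: Q3 = 38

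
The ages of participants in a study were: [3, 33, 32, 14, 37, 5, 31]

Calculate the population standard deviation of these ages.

13.3141

Step 1: Compute the mean: 22.1429
Step 2: Sum of squared deviations from the mean: 1240.8571
Step 3: Population variance = 1240.8571 / 7 = 177.2653
Step 4: Standard deviation = sqrt(177.2653) = 13.3141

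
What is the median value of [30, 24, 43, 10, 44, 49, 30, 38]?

34

Step 1: Sort the data in ascending order: [10, 24, 30, 30, 38, 43, 44, 49]
Step 2: The number of values is n = 8.
Step 3: Since n is even, the median is the average of positions 4 and 5:
  Median = (30 + 38) / 2 = 34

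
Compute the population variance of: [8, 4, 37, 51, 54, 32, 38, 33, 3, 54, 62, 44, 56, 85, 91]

635.3156

Step 1: Compute the mean: (8 + 4 + 37 + 51 + 54 + 32 + 38 + 33 + 3 + 54 + 62 + 44 + 56 + 85 + 91) / 15 = 43.4667
Step 2: Compute squared deviations from the mean:
  (8 - 43.4667)^2 = 1257.8844
  (4 - 43.4667)^2 = 1557.6178
  (37 - 43.4667)^2 = 41.8178
  (51 - 43.4667)^2 = 56.7511
  (54 - 43.4667)^2 = 110.9511
  (32 - 43.4667)^2 = 131.4844
  (38 - 43.4667)^2 = 29.8844
  (33 - 43.4667)^2 = 109.5511
  (3 - 43.4667)^2 = 1637.5511
  (54 - 43.4667)^2 = 110.9511
  (62 - 43.4667)^2 = 343.4844
  (44 - 43.4667)^2 = 0.2844
  (56 - 43.4667)^2 = 157.0844
  (85 - 43.4667)^2 = 1725.0178
  (91 - 43.4667)^2 = 2259.4178
Step 3: Sum of squared deviations = 9529.7333
Step 4: Population variance = 9529.7333 / 15 = 635.3156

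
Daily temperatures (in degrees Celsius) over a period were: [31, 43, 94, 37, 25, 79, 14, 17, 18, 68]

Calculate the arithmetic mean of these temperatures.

42.6

Step 1: Sum all values: 31 + 43 + 94 + 37 + 25 + 79 + 14 + 17 + 18 + 68 = 426
Step 2: Count the number of values: n = 10
Step 3: Mean = sum / n = 426 / 10 = 42.6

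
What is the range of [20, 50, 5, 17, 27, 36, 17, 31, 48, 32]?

45

Step 1: Identify the maximum value: max = 50
Step 2: Identify the minimum value: min = 5
Step 3: Range = max - min = 50 - 5 = 45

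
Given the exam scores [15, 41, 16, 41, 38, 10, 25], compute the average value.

26.5714

Step 1: Sum all values: 15 + 41 + 16 + 41 + 38 + 10 + 25 = 186
Step 2: Count the number of values: n = 7
Step 3: Mean = sum / n = 186 / 7 = 26.5714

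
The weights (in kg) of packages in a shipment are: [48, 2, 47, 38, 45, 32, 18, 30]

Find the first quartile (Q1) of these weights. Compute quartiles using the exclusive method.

21

Step 1: Sort the data: [2, 18, 30, 32, 38, 45, 47, 48]
Step 2: n = 8
Step 3: Using the exclusive quartile method:
  Q1 = 21
  Q2 (median) = 35
  Q3 = 46.5
  IQR = Q3 - Q1 = 46.5 - 21 = 25.5
Step 4: Q1 = 21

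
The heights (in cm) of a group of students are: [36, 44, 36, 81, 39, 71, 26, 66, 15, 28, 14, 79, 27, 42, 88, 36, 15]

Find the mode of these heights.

36

Step 1: Count the frequency of each value:
  14: appears 1 time(s)
  15: appears 2 time(s)
  26: appears 1 time(s)
  27: appears 1 time(s)
  28: appears 1 time(s)
  36: appears 3 time(s)
  39: appears 1 time(s)
  42: appears 1 time(s)
  44: appears 1 time(s)
  66: appears 1 time(s)
  71: appears 1 time(s)
  79: appears 1 time(s)
  81: appears 1 time(s)
  88: appears 1 time(s)
Step 2: The value 36 appears most frequently (3 times).
Step 3: Mode = 36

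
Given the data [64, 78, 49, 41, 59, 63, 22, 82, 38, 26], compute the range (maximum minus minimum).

60

Step 1: Identify the maximum value: max = 82
Step 2: Identify the minimum value: min = 22
Step 3: Range = max - min = 82 - 22 = 60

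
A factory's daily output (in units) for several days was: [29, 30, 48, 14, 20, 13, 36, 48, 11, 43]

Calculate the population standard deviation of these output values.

13.6147

Step 1: Compute the mean: 29.2
Step 2: Sum of squared deviations from the mean: 1853.6
Step 3: Population variance = 1853.6 / 10 = 185.36
Step 4: Standard deviation = sqrt(185.36) = 13.6147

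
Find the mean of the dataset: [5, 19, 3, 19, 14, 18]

13

Step 1: Sum all values: 5 + 19 + 3 + 19 + 14 + 18 = 78
Step 2: Count the number of values: n = 6
Step 3: Mean = sum / n = 78 / 6 = 13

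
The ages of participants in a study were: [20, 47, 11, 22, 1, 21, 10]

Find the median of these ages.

20

Step 1: Sort the data in ascending order: [1, 10, 11, 20, 21, 22, 47]
Step 2: The number of values is n = 7.
Step 3: Since n is odd, the median is the middle value at position 4: 20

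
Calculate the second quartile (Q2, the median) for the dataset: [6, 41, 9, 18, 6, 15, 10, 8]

9.5

Step 1: Sort the data: [6, 6, 8, 9, 10, 15, 18, 41]
Step 2: n = 8
Step 3: Q2 is the median. Since n is even, it is the average of the values at positions 4 and 5:
  Q2 = (9 + 10) / 2 = 9.5
Step 4: Q2 = 9.5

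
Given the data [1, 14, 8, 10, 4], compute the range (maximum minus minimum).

13

Step 1: Identify the maximum value: max = 14
Step 2: Identify the minimum value: min = 1
Step 3: Range = max - min = 14 - 1 = 13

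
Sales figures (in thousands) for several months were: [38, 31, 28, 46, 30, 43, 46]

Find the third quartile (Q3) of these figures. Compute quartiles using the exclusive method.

46

Step 1: Sort the data: [28, 30, 31, 38, 43, 46, 46]
Step 2: n = 7
Step 3: Using the exclusive quartile method:
  Q1 = 30
  Q2 (median) = 38
  Q3 = 46
  IQR = Q3 - Q1 = 46 - 30 = 16
Step 4: Q3 = 46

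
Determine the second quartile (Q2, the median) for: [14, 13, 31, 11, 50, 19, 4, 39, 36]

19

Step 1: Sort the data: [4, 11, 13, 14, 19, 31, 36, 39, 50]
Step 2: n = 9
Step 3: Q2 is the median. Since n is odd, it is the middle value at position 5: 19
Step 4: Q2 = 19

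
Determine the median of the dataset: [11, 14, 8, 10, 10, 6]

10

Step 1: Sort the data in ascending order: [6, 8, 10, 10, 11, 14]
Step 2: The number of values is n = 6.
Step 3: Since n is even, the median is the average of positions 3 and 4:
  Median = (10 + 10) / 2 = 10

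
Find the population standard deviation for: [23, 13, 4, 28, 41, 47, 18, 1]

15.3496

Step 1: Compute the mean: 21.875
Step 2: Sum of squared deviations from the mean: 1884.875
Step 3: Population variance = 1884.875 / 8 = 235.6094
Step 4: Standard deviation = sqrt(235.6094) = 15.3496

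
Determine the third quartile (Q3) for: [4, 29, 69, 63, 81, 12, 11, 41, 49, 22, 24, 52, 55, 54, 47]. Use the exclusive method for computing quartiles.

55

Step 1: Sort the data: [4, 11, 12, 22, 24, 29, 41, 47, 49, 52, 54, 55, 63, 69, 81]
Step 2: n = 15
Step 3: Using the exclusive quartile method:
  Q1 = 22
  Q2 (median) = 47
  Q3 = 55
  IQR = Q3 - Q1 = 55 - 22 = 33
Step 4: Q3 = 55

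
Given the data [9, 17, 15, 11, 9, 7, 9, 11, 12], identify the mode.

9

Step 1: Count the frequency of each value:
  7: appears 1 time(s)
  9: appears 3 time(s)
  11: appears 2 time(s)
  12: appears 1 time(s)
  15: appears 1 time(s)
  17: appears 1 time(s)
Step 2: The value 9 appears most frequently (3 times).
Step 3: Mode = 9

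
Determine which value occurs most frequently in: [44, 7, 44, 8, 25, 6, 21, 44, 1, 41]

44

Step 1: Count the frequency of each value:
  1: appears 1 time(s)
  6: appears 1 time(s)
  7: appears 1 time(s)
  8: appears 1 time(s)
  21: appears 1 time(s)
  25: appears 1 time(s)
  41: appears 1 time(s)
  44: appears 3 time(s)
Step 2: The value 44 appears most frequently (3 times).
Step 3: Mode = 44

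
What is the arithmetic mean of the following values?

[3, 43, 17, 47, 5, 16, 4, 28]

20.375

Step 1: Sum all values: 3 + 43 + 17 + 47 + 5 + 16 + 4 + 28 = 163
Step 2: Count the number of values: n = 8
Step 3: Mean = sum / n = 163 / 8 = 20.375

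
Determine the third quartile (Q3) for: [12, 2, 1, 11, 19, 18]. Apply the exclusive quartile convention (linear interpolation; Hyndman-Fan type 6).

18.25

Step 1: Sort the data: [1, 2, 11, 12, 18, 19]
Step 2: n = 6
Step 3: Using the exclusive quartile method:
  Q1 = 1.75
  Q2 (median) = 11.5
  Q3 = 18.25
  IQR = Q3 - Q1 = 18.25 - 1.75 = 16.5
Step 4: Q3 = 18.25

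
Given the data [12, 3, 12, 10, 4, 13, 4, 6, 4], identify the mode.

4

Step 1: Count the frequency of each value:
  3: appears 1 time(s)
  4: appears 3 time(s)
  6: appears 1 time(s)
  10: appears 1 time(s)
  12: appears 2 time(s)
  13: appears 1 time(s)
Step 2: The value 4 appears most frequently (3 times).
Step 3: Mode = 4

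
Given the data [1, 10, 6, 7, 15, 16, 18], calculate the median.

10

Step 1: Sort the data in ascending order: [1, 6, 7, 10, 15, 16, 18]
Step 2: The number of values is n = 7.
Step 3: Since n is odd, the median is the middle value at position 4: 10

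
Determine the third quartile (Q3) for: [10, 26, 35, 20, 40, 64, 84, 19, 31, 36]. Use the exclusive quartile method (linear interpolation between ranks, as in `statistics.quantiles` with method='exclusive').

46

Step 1: Sort the data: [10, 19, 20, 26, 31, 35, 36, 40, 64, 84]
Step 2: n = 10
Step 3: Using the exclusive quartile method:
  Q1 = 19.75
  Q2 (median) = 33
  Q3 = 46
  IQR = Q3 - Q1 = 46 - 19.75 = 26.25
Step 4: Q3 = 46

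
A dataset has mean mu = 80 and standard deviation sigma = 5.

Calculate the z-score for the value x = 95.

3

Step 1: Recall the z-score formula: z = (x - mu) / sigma
Step 2: Substitute values: z = (95 - 80) / 5
Step 3: z = 15 / 5 = 3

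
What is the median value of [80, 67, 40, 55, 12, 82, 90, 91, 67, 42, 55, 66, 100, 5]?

66.5

Step 1: Sort the data in ascending order: [5, 12, 40, 42, 55, 55, 66, 67, 67, 80, 82, 90, 91, 100]
Step 2: The number of values is n = 14.
Step 3: Since n is even, the median is the average of positions 7 and 8:
  Median = (66 + 67) / 2 = 66.5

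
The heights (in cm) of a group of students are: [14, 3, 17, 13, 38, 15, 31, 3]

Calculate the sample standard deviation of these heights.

12.2911

Step 1: Compute the mean: 16.75
Step 2: Sum of squared deviations from the mean: 1057.5
Step 3: Sample variance = 1057.5 / 7 = 151.0714
Step 4: Standard deviation = sqrt(151.0714) = 12.2911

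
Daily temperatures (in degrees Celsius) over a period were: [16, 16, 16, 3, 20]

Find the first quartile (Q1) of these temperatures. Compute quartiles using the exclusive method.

9.5

Step 1: Sort the data: [3, 16, 16, 16, 20]
Step 2: n = 5
Step 3: Using the exclusive quartile method:
  Q1 = 9.5
  Q2 (median) = 16
  Q3 = 18
  IQR = Q3 - Q1 = 18 - 9.5 = 8.5
Step 4: Q1 = 9.5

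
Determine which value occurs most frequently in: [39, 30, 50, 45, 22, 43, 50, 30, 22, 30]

30

Step 1: Count the frequency of each value:
  22: appears 2 time(s)
  30: appears 3 time(s)
  39: appears 1 time(s)
  43: appears 1 time(s)
  45: appears 1 time(s)
  50: appears 2 time(s)
Step 2: The value 30 appears most frequently (3 times).
Step 3: Mode = 30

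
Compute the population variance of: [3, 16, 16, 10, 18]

30.24

Step 1: Compute the mean: (3 + 16 + 16 + 10 + 18) / 5 = 12.6
Step 2: Compute squared deviations from the mean:
  (3 - 12.6)^2 = 92.16
  (16 - 12.6)^2 = 11.56
  (16 - 12.6)^2 = 11.56
  (10 - 12.6)^2 = 6.76
  (18 - 12.6)^2 = 29.16
Step 3: Sum of squared deviations = 151.2
Step 4: Population variance = 151.2 / 5 = 30.24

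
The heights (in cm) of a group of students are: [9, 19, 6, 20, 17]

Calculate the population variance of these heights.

31.76

Step 1: Compute the mean: (9 + 19 + 6 + 20 + 17) / 5 = 14.2
Step 2: Compute squared deviations from the mean:
  (9 - 14.2)^2 = 27.04
  (19 - 14.2)^2 = 23.04
  (6 - 14.2)^2 = 67.24
  (20 - 14.2)^2 = 33.64
  (17 - 14.2)^2 = 7.84
Step 3: Sum of squared deviations = 158.8
Step 4: Population variance = 158.8 / 5 = 31.76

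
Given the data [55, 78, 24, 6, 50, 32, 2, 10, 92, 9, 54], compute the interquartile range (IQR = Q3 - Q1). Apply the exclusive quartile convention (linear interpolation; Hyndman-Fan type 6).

46

Step 1: Sort the data: [2, 6, 9, 10, 24, 32, 50, 54, 55, 78, 92]
Step 2: n = 11
Step 3: Using the exclusive quartile method:
  Q1 = 9
  Q2 (median) = 32
  Q3 = 55
  IQR = Q3 - Q1 = 55 - 9 = 46
Step 4: IQR = 46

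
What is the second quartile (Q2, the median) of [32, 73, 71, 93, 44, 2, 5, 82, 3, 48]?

46

Step 1: Sort the data: [2, 3, 5, 32, 44, 48, 71, 73, 82, 93]
Step 2: n = 10
Step 3: Q2 is the median. Since n is even, it is the average of the values at positions 5 and 6:
  Q2 = (44 + 48) / 2 = 46
Step 4: Q2 = 46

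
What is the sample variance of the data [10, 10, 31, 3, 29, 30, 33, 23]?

136.9821

Step 1: Compute the mean: (10 + 10 + 31 + 3 + 29 + 30 + 33 + 23) / 8 = 21.125
Step 2: Compute squared deviations from the mean:
  (10 - 21.125)^2 = 123.7656
  (10 - 21.125)^2 = 123.7656
  (31 - 21.125)^2 = 97.5156
  (3 - 21.125)^2 = 328.5156
  (29 - 21.125)^2 = 62.0156
  (30 - 21.125)^2 = 78.7656
  (33 - 21.125)^2 = 141.0156
  (23 - 21.125)^2 = 3.5156
Step 3: Sum of squared deviations = 958.875
Step 4: Sample variance = 958.875 / 7 = 136.9821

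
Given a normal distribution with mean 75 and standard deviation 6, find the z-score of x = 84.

1.5

Step 1: Recall the z-score formula: z = (x - mu) / sigma
Step 2: Substitute values: z = (84 - 75) / 6
Step 3: z = 9 / 6 = 1.5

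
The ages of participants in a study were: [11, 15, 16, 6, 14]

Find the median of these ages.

14

Step 1: Sort the data in ascending order: [6, 11, 14, 15, 16]
Step 2: The number of values is n = 5.
Step 3: Since n is odd, the median is the middle value at position 3: 14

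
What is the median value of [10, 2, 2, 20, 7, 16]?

8.5

Step 1: Sort the data in ascending order: [2, 2, 7, 10, 16, 20]
Step 2: The number of values is n = 6.
Step 3: Since n is even, the median is the average of positions 3 and 4:
  Median = (7 + 10) / 2 = 8.5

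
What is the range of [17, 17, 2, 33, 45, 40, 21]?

43

Step 1: Identify the maximum value: max = 45
Step 2: Identify the minimum value: min = 2
Step 3: Range = max - min = 45 - 2 = 43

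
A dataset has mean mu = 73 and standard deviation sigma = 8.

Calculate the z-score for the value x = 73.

0

Step 1: Recall the z-score formula: z = (x - mu) / sigma
Step 2: Substitute values: z = (73 - 73) / 8
Step 3: z = 0 / 8 = 0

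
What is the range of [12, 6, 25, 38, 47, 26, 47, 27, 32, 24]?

41

Step 1: Identify the maximum value: max = 47
Step 2: Identify the minimum value: min = 6
Step 3: Range = max - min = 47 - 6 = 41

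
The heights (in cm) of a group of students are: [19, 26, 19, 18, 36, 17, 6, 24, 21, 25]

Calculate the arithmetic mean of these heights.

21.1

Step 1: Sum all values: 19 + 26 + 19 + 18 + 36 + 17 + 6 + 24 + 21 + 25 = 211
Step 2: Count the number of values: n = 10
Step 3: Mean = sum / n = 211 / 10 = 21.1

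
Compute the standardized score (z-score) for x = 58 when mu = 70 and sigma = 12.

-1

Step 1: Recall the z-score formula: z = (x - mu) / sigma
Step 2: Substitute values: z = (58 - 70) / 12
Step 3: z = -12 / 12 = -1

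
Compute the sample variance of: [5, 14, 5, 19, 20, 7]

47.8667

Step 1: Compute the mean: (5 + 14 + 5 + 19 + 20 + 7) / 6 = 11.6667
Step 2: Compute squared deviations from the mean:
  (5 - 11.6667)^2 = 44.4444
  (14 - 11.6667)^2 = 5.4444
  (5 - 11.6667)^2 = 44.4444
  (19 - 11.6667)^2 = 53.7778
  (20 - 11.6667)^2 = 69.4444
  (7 - 11.6667)^2 = 21.7778
Step 3: Sum of squared deviations = 239.3333
Step 4: Sample variance = 239.3333 / 5 = 47.8667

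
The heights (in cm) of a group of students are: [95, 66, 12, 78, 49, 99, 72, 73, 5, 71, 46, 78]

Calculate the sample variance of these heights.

860.1818

Step 1: Compute the mean: (95 + 66 + 12 + 78 + 49 + 99 + 72 + 73 + 5 + 71 + 46 + 78) / 12 = 62
Step 2: Compute squared deviations from the mean:
  (95 - 62)^2 = 1089
  (66 - 62)^2 = 16
  (12 - 62)^2 = 2500
  (78 - 62)^2 = 256
  (49 - 62)^2 = 169
  (99 - 62)^2 = 1369
  (72 - 62)^2 = 100
  (73 - 62)^2 = 121
  (5 - 62)^2 = 3249
  (71 - 62)^2 = 81
  (46 - 62)^2 = 256
  (78 - 62)^2 = 256
Step 3: Sum of squared deviations = 9462
Step 4: Sample variance = 9462 / 11 = 860.1818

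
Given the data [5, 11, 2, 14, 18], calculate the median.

11

Step 1: Sort the data in ascending order: [2, 5, 11, 14, 18]
Step 2: The number of values is n = 5.
Step 3: Since n is odd, the median is the middle value at position 3: 11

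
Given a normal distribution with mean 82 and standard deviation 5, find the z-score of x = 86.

0.8

Step 1: Recall the z-score formula: z = (x - mu) / sigma
Step 2: Substitute values: z = (86 - 82) / 5
Step 3: z = 4 / 5 = 0.8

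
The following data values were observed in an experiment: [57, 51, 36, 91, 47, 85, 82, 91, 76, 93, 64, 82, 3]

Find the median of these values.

76

Step 1: Sort the data in ascending order: [3, 36, 47, 51, 57, 64, 76, 82, 82, 85, 91, 91, 93]
Step 2: The number of values is n = 13.
Step 3: Since n is odd, the median is the middle value at position 7: 76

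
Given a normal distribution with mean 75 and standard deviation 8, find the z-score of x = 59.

-2

Step 1: Recall the z-score formula: z = (x - mu) / sigma
Step 2: Substitute values: z = (59 - 75) / 8
Step 3: z = -16 / 8 = -2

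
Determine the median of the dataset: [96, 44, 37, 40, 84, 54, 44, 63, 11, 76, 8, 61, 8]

44

Step 1: Sort the data in ascending order: [8, 8, 11, 37, 40, 44, 44, 54, 61, 63, 76, 84, 96]
Step 2: The number of values is n = 13.
Step 3: Since n is odd, the median is the middle value at position 7: 44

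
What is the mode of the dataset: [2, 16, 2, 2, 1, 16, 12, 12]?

2

Step 1: Count the frequency of each value:
  1: appears 1 time(s)
  2: appears 3 time(s)
  12: appears 2 time(s)
  16: appears 2 time(s)
Step 2: The value 2 appears most frequently (3 times).
Step 3: Mode = 2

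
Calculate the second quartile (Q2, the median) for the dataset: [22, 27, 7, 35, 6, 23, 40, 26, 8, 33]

24.5

Step 1: Sort the data: [6, 7, 8, 22, 23, 26, 27, 33, 35, 40]
Step 2: n = 10
Step 3: Q2 is the median. Since n is even, it is the average of the values at positions 5 and 6:
  Q2 = (23 + 26) / 2 = 24.5
Step 4: Q2 = 24.5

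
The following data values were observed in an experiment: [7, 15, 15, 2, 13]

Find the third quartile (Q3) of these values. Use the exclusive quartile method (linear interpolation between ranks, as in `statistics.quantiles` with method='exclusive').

15

Step 1: Sort the data: [2, 7, 13, 15, 15]
Step 2: n = 5
Step 3: Using the exclusive quartile method:
  Q1 = 4.5
  Q2 (median) = 13
  Q3 = 15
  IQR = Q3 - Q1 = 15 - 4.5 = 10.5
Step 4: Q3 = 15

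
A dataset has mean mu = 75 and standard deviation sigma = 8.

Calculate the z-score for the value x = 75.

0

Step 1: Recall the z-score formula: z = (x - mu) / sigma
Step 2: Substitute values: z = (75 - 75) / 8
Step 3: z = 0 / 8 = 0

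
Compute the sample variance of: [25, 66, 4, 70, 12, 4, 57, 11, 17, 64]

769.1111

Step 1: Compute the mean: (25 + 66 + 4 + 70 + 12 + 4 + 57 + 11 + 17 + 64) / 10 = 33
Step 2: Compute squared deviations from the mean:
  (25 - 33)^2 = 64
  (66 - 33)^2 = 1089
  (4 - 33)^2 = 841
  (70 - 33)^2 = 1369
  (12 - 33)^2 = 441
  (4 - 33)^2 = 841
  (57 - 33)^2 = 576
  (11 - 33)^2 = 484
  (17 - 33)^2 = 256
  (64 - 33)^2 = 961
Step 3: Sum of squared deviations = 6922
Step 4: Sample variance = 6922 / 9 = 769.1111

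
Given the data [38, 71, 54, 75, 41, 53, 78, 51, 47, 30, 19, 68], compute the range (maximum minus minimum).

59

Step 1: Identify the maximum value: max = 78
Step 2: Identify the minimum value: min = 19
Step 3: Range = max - min = 78 - 19 = 59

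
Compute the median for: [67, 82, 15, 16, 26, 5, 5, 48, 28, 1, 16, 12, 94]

16

Step 1: Sort the data in ascending order: [1, 5, 5, 12, 15, 16, 16, 26, 28, 48, 67, 82, 94]
Step 2: The number of values is n = 13.
Step 3: Since n is odd, the median is the middle value at position 7: 16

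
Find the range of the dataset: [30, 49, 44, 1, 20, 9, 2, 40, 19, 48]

48

Step 1: Identify the maximum value: max = 49
Step 2: Identify the minimum value: min = 1
Step 3: Range = max - min = 49 - 1 = 48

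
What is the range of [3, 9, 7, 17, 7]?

14

Step 1: Identify the maximum value: max = 17
Step 2: Identify the minimum value: min = 3
Step 3: Range = max - min = 17 - 3 = 14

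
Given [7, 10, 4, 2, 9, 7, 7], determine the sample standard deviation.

2.7603

Step 1: Compute the mean: 6.5714
Step 2: Sum of squared deviations from the mean: 45.7143
Step 3: Sample variance = 45.7143 / 6 = 7.619
Step 4: Standard deviation = sqrt(7.619) = 2.7603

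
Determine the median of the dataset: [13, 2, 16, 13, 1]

13

Step 1: Sort the data in ascending order: [1, 2, 13, 13, 16]
Step 2: The number of values is n = 5.
Step 3: Since n is odd, the median is the middle value at position 3: 13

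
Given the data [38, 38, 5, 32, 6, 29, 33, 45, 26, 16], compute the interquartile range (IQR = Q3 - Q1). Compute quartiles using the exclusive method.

24.5

Step 1: Sort the data: [5, 6, 16, 26, 29, 32, 33, 38, 38, 45]
Step 2: n = 10
Step 3: Using the exclusive quartile method:
  Q1 = 13.5
  Q2 (median) = 30.5
  Q3 = 38
  IQR = Q3 - Q1 = 38 - 13.5 = 24.5
Step 4: IQR = 24.5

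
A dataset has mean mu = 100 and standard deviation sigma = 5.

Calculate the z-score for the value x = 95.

-1

Step 1: Recall the z-score formula: z = (x - mu) / sigma
Step 2: Substitute values: z = (95 - 100) / 5
Step 3: z = -5 / 5 = -1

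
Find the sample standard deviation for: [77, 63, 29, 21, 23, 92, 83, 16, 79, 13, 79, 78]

30.9235

Step 1: Compute the mean: 54.4167
Step 2: Sum of squared deviations from the mean: 10518.9167
Step 3: Sample variance = 10518.9167 / 11 = 956.2652
Step 4: Standard deviation = sqrt(956.2652) = 30.9235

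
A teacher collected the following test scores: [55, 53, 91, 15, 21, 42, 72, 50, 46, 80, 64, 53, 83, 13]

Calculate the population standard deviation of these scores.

23.6112

Step 1: Compute the mean: 52.7143
Step 2: Sum of squared deviations from the mean: 7804.8571
Step 3: Population variance = 7804.8571 / 14 = 557.4898
Step 4: Standard deviation = sqrt(557.4898) = 23.6112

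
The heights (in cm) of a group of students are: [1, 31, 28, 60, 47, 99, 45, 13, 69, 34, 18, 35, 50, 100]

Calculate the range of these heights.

99

Step 1: Identify the maximum value: max = 100
Step 2: Identify the minimum value: min = 1
Step 3: Range = max - min = 100 - 1 = 99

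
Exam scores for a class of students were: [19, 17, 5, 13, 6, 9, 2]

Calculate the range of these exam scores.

17

Step 1: Identify the maximum value: max = 19
Step 2: Identify the minimum value: min = 2
Step 3: Range = max - min = 19 - 2 = 17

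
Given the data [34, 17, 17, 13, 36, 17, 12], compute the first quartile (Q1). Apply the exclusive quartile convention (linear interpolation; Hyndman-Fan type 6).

13

Step 1: Sort the data: [12, 13, 17, 17, 17, 34, 36]
Step 2: n = 7
Step 3: Using the exclusive quartile method:
  Q1 = 13
  Q2 (median) = 17
  Q3 = 34
  IQR = Q3 - Q1 = 34 - 13 = 21
Step 4: Q1 = 13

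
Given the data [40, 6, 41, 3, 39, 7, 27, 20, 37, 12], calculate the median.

23.5

Step 1: Sort the data in ascending order: [3, 6, 7, 12, 20, 27, 37, 39, 40, 41]
Step 2: The number of values is n = 10.
Step 3: Since n is even, the median is the average of positions 5 and 6:
  Median = (20 + 27) / 2 = 23.5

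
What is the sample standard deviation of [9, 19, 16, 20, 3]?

7.2319

Step 1: Compute the mean: 13.4
Step 2: Sum of squared deviations from the mean: 209.2
Step 3: Sample variance = 209.2 / 4 = 52.3
Step 4: Standard deviation = sqrt(52.3) = 7.2319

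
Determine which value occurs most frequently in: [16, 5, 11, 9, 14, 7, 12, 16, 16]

16

Step 1: Count the frequency of each value:
  5: appears 1 time(s)
  7: appears 1 time(s)
  9: appears 1 time(s)
  11: appears 1 time(s)
  12: appears 1 time(s)
  14: appears 1 time(s)
  16: appears 3 time(s)
Step 2: The value 16 appears most frequently (3 times).
Step 3: Mode = 16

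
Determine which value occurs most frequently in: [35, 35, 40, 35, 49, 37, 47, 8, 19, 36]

35

Step 1: Count the frequency of each value:
  8: appears 1 time(s)
  19: appears 1 time(s)
  35: appears 3 time(s)
  36: appears 1 time(s)
  37: appears 1 time(s)
  40: appears 1 time(s)
  47: appears 1 time(s)
  49: appears 1 time(s)
Step 2: The value 35 appears most frequently (3 times).
Step 3: Mode = 35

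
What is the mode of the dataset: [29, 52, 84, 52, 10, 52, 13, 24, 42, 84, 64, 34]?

52

Step 1: Count the frequency of each value:
  10: appears 1 time(s)
  13: appears 1 time(s)
  24: appears 1 time(s)
  29: appears 1 time(s)
  34: appears 1 time(s)
  42: appears 1 time(s)
  52: appears 3 time(s)
  64: appears 1 time(s)
  84: appears 2 time(s)
Step 2: The value 52 appears most frequently (3 times).
Step 3: Mode = 52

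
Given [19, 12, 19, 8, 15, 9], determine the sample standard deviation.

4.8028

Step 1: Compute the mean: 13.6667
Step 2: Sum of squared deviations from the mean: 115.3333
Step 3: Sample variance = 115.3333 / 5 = 23.0667
Step 4: Standard deviation = sqrt(23.0667) = 4.8028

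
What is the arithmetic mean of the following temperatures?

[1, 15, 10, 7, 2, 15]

8.3333

Step 1: Sum all values: 1 + 15 + 10 + 7 + 2 + 15 = 50
Step 2: Count the number of values: n = 6
Step 3: Mean = sum / n = 50 / 6 = 8.3333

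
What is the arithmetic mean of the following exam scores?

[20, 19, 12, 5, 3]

11.8

Step 1: Sum all values: 20 + 19 + 12 + 5 + 3 = 59
Step 2: Count the number of values: n = 5
Step 3: Mean = sum / n = 59 / 5 = 11.8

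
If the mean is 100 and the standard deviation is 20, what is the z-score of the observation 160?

3

Step 1: Recall the z-score formula: z = (x - mu) / sigma
Step 2: Substitute values: z = (160 - 100) / 20
Step 3: z = 60 / 20 = 3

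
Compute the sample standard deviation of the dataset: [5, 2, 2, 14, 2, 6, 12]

4.9809

Step 1: Compute the mean: 6.1429
Step 2: Sum of squared deviations from the mean: 148.8571
Step 3: Sample variance = 148.8571 / 6 = 24.8095
Step 4: Standard deviation = sqrt(24.8095) = 4.9809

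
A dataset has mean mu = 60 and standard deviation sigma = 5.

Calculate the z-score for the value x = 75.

3

Step 1: Recall the z-score formula: z = (x - mu) / sigma
Step 2: Substitute values: z = (75 - 60) / 5
Step 3: z = 15 / 5 = 3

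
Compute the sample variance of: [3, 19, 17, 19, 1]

81.2

Step 1: Compute the mean: (3 + 19 + 17 + 19 + 1) / 5 = 11.8
Step 2: Compute squared deviations from the mean:
  (3 - 11.8)^2 = 77.44
  (19 - 11.8)^2 = 51.84
  (17 - 11.8)^2 = 27.04
  (19 - 11.8)^2 = 51.84
  (1 - 11.8)^2 = 116.64
Step 3: Sum of squared deviations = 324.8
Step 4: Sample variance = 324.8 / 4 = 81.2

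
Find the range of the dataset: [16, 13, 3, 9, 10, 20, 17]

17

Step 1: Identify the maximum value: max = 20
Step 2: Identify the minimum value: min = 3
Step 3: Range = max - min = 20 - 3 = 17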